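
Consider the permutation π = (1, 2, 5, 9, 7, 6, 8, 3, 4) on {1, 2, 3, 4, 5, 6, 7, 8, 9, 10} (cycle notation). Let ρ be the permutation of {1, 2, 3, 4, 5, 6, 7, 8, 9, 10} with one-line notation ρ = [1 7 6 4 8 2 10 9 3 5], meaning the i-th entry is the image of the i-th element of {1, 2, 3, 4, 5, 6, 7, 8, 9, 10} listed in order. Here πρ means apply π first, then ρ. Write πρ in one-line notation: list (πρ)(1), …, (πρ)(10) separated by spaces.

(πρ)(x) = ρ(π(x)). Computing each image: ρ(π(1)) = ρ(2) = 7, ρ(π(2)) = ρ(5) = 8, ρ(π(3)) = ρ(4) = 4, ρ(π(4)) = ρ(1) = 1, ρ(π(5)) = ρ(9) = 3, ρ(π(6)) = ρ(8) = 9, ρ(π(7)) = ρ(6) = 2, ρ(π(8)) = ρ(3) = 6, ρ(π(9)) = ρ(7) = 10, ρ(π(10)) = ρ(10) = 5.
Hence πρ = [7 8 4 1 3 9 2 6 10 5].

7 8 4 1 3 9 2 6 10 5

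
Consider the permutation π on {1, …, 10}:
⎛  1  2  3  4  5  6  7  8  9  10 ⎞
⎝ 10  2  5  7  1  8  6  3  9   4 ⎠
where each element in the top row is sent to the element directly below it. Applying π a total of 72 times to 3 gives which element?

3

Tracing 3 → 5 → … returns to 3 after 8 steps, so 3 lies in an 8-cycle (1 10 4 7 6 8 3 5).
Powers repeat with period 8 on this cycle, and 72 mod 8 = 0, so π^72(3) = π^0(3).
So π^72(3) = 3.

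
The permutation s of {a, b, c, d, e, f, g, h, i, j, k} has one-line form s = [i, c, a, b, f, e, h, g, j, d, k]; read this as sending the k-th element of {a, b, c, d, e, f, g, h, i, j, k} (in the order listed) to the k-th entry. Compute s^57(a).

d

Tracing a → i → … returns to a after 6 steps, so a lies in a 6-cycle (a i j d b c).
On a 6-cycle, s^6 is the identity, so s^57 = s^3 there (57 ≡ 3 mod 6).
Stepping 3 places around the cycle: a → i → j → d.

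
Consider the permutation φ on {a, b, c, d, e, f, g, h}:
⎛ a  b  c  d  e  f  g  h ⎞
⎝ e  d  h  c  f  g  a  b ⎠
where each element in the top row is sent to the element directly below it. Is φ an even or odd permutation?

even

In disjoint-cycle form the cycle lengths are 4, 4.
A cycle is odd iff its length is even; φ has 2 even-length cycles, so sgn(φ) = (−1)^2 and φ is even.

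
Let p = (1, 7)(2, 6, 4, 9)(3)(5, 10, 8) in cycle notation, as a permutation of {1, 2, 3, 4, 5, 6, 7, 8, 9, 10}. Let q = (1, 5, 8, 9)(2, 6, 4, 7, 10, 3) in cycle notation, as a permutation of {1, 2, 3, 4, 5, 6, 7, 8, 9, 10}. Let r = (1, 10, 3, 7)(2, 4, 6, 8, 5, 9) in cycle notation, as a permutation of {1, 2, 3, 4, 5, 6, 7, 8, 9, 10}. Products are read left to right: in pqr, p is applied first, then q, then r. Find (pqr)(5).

7

Chase 5: p(5) = 10; q(10) = 3; r(3) = 7. Hence (pqr)(5) = 7.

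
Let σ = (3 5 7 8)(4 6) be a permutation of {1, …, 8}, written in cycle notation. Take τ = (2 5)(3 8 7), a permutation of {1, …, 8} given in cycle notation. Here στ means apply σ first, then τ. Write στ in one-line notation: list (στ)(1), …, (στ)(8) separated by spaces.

Chase each element through σ then τ: 1 → 1 → 1; 2 → 2 → 5; 3 → 5 → 2; 4 → 6 → 6; 5 → 7 → 3; 6 → 4 → 4; 7 → 8 → 7; 8 → 3 → 8.
So στ in one-line form is 1 5 2 6 3 4 7 8.

1 5 2 6 3 4 7 8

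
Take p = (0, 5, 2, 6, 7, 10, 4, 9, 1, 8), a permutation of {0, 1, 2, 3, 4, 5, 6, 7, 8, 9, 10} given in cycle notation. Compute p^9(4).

10

4 lies in the 10-cycle (0, 5, 2, 6, 7, 10, 4, 9, 1, 8).
Advancing 9 steps from 4: 4 → 9 → 1 → 8 → 0 → 5 → 2 → 6 → 7 → 10.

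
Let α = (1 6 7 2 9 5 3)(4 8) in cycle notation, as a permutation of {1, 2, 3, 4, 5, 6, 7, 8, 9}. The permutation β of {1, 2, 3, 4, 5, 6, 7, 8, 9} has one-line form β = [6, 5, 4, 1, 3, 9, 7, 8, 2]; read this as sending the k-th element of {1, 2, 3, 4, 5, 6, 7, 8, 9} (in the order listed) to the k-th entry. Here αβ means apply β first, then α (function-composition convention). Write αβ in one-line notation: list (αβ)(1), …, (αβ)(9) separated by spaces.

7 3 8 6 1 5 2 4 9

(αβ)(x) = α(β(x)). Computing each image: α(β(1)) = α(6) = 7, α(β(2)) = α(5) = 3, α(β(3)) = α(4) = 8, α(β(4)) = α(1) = 6, α(β(5)) = α(3) = 1, α(β(6)) = α(9) = 5, α(β(7)) = α(7) = 2, α(β(8)) = α(8) = 4, α(β(9)) = α(2) = 9.
Hence αβ = [7 3 8 6 1 5 2 4 9].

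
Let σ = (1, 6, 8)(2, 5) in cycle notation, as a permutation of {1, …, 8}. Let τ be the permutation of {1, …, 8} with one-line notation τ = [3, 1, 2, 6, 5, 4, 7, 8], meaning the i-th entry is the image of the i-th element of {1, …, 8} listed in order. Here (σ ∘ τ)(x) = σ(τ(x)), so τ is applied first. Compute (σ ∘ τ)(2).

τ(2) = 1, then σ(1) = 6; composing gives (σ ∘ τ)(2) = 6.

6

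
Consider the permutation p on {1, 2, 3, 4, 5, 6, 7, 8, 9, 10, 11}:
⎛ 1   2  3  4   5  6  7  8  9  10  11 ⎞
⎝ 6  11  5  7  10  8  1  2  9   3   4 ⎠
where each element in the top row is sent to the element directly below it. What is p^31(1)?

2

Tracing 1 → 6 → … returns to 1 after 7 steps, so 1 lies in a 7-cycle (1, 6, 8, 2, 11, 4, 7).
On a 7-cycle, p^7 is the identity, so p^31 = p^3 there (31 ≡ 3 mod 7).
Stepping 3 places around the cycle: 1 → 6 → 8 → 2.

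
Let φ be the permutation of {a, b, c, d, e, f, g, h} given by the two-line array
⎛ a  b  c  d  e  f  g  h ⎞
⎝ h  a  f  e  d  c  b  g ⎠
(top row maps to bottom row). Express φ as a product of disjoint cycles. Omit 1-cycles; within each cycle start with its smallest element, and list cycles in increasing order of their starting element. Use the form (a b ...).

(a h g b)(c f)(d e)

Start at a and follow images: a → h → g → b → a, giving the cycle (a h g b).
Repeating from the next unused element and collecting all non-trivial cycles gives (a h g b)(c f)(d e).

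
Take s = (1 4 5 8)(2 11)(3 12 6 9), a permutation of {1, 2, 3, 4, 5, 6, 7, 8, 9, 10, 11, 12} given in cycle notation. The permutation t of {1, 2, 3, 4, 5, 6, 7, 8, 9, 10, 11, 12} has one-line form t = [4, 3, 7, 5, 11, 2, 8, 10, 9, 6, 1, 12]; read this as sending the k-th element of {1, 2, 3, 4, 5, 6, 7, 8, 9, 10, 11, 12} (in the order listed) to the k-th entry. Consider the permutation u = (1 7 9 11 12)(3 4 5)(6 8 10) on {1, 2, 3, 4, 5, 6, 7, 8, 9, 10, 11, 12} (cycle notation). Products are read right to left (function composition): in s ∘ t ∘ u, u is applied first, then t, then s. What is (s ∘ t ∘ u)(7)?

3

Apply the permutations in order: u(7) = 9, then t(9) = 9, then s(9) = 3. So (s ∘ t ∘ u)(7) = 3.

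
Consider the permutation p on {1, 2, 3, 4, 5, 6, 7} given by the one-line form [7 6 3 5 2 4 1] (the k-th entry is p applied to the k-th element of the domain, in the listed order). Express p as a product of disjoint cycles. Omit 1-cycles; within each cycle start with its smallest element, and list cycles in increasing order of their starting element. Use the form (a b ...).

Iterating p from 1 gives 1 → 7 → 1; that is the 2-cycle (1 7).
Repeating from the next unused element and collecting all non-trivial cycles gives (1 7)(2 6 4 5).

(1 7)(2 6 4 5)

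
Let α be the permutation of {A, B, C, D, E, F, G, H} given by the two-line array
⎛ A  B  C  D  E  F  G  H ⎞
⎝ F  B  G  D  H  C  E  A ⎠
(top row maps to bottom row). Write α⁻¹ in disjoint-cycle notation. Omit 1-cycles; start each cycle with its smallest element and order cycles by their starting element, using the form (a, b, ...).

The cycle decomposition of α is (A, F, C, G, E, H).
The inverse reverses every cycle; in canonical form, α⁻¹ = (A, H, E, G, C, F).

(A, H, E, G, C, F)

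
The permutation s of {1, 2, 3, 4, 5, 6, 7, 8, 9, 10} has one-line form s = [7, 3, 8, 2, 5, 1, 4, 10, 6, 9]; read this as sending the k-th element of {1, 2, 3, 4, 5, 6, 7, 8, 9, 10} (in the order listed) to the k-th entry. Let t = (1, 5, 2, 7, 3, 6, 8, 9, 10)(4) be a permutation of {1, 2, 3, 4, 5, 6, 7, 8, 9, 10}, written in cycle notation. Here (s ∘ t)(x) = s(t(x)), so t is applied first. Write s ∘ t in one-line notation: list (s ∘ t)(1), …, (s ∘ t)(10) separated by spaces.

5 4 1 2 3 10 8 6 9 7

(s ∘ t)(x) = s(t(x)). Computing each image: s(t(1)) = s(5) = 5, s(t(2)) = s(7) = 4, s(t(3)) = s(6) = 1, s(t(4)) = s(4) = 2, s(t(5)) = s(2) = 3, s(t(6)) = s(8) = 10, s(t(7)) = s(3) = 8, s(t(8)) = s(9) = 6, s(t(9)) = s(10) = 9, s(t(10)) = s(1) = 7.
Hence s ∘ t = [5 4 1 2 3 10 8 6 9 7].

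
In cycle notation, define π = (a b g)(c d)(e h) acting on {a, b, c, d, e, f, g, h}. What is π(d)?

c

In the cycle (c d), d is followed by c, so π(d) = c.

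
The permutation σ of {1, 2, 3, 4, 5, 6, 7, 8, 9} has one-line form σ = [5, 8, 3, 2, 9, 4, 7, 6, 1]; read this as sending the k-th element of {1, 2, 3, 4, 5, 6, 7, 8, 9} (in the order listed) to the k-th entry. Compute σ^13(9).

1

Tracing 9 → 1 → … returns to 9 after 3 steps, so 9 lies in a 3-cycle (1, 5, 9).
Since the cycle has length 3, σ^13 acts on it the same as σ^1 (13 mod 3 = 1).
Advancing 1 step from 9: 9 → 1.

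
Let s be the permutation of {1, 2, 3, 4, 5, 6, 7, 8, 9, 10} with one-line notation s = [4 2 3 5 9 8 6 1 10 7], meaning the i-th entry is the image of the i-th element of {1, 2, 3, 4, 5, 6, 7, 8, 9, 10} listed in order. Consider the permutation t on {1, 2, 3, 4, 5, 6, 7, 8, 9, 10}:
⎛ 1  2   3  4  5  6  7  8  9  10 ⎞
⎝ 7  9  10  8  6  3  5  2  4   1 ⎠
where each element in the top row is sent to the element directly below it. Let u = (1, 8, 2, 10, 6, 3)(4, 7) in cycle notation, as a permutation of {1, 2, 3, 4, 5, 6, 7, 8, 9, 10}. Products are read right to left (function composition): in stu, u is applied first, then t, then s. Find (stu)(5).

Apply the permutations in order: u(5) = 5, then t(5) = 6, then s(6) = 8. So (stu)(5) = 8.

8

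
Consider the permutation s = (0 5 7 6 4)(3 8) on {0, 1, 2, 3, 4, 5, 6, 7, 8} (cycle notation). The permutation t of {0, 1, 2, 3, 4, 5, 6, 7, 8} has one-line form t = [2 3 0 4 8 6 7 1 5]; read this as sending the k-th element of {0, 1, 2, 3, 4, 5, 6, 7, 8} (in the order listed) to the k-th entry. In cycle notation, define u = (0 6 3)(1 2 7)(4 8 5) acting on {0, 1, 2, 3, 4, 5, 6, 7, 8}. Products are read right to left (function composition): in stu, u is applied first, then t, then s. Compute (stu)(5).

Chase 5: u(5) = 4; t(4) = 8; s(8) = 3. Hence (stu)(5) = 3.

3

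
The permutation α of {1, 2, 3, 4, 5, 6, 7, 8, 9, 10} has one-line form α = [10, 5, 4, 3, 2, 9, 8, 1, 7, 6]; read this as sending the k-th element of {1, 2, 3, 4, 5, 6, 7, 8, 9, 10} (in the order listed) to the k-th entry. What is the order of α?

Writing α as disjoint cycles, the cycle lengths are 6, 2, 2.
The order of α is the least common multiple of its cycle lengths: lcm(6, 2, 2) = 6.

6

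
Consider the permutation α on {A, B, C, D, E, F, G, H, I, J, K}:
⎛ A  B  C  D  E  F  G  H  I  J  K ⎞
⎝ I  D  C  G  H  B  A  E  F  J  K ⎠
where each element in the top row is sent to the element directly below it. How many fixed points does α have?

3

The fixed points (elements with α(x) = x) are {C, J, K}, so there are 3.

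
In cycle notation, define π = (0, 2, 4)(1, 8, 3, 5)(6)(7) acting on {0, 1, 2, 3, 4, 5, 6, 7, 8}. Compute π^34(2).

4

2 lies in the 3-cycle (0, 2, 4).
Since the cycle has length 3, π^34 acts on it the same as π^1 (34 mod 3 = 1).
Stepping 1 place around the cycle: 2 → 4.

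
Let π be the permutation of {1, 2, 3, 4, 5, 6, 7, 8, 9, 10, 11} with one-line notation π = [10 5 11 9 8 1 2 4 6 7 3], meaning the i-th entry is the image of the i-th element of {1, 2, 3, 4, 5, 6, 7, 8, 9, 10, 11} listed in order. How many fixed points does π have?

0

No element satisfies π(x) = x, so there are 0 fixed points.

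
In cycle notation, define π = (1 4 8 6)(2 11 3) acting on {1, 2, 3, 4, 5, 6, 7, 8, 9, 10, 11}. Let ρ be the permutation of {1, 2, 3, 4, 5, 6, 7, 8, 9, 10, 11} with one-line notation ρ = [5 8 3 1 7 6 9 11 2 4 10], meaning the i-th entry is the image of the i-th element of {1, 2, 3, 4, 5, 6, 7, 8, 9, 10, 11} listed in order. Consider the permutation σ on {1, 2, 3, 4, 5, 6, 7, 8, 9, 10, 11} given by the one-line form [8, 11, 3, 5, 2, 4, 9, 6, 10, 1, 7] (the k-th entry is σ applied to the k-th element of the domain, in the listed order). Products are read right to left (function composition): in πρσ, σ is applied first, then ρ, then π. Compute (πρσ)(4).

7

Apply the permutations in order: σ(4) = 5, then ρ(5) = 7, then π(7) = 7. So (πρσ)(4) = 7.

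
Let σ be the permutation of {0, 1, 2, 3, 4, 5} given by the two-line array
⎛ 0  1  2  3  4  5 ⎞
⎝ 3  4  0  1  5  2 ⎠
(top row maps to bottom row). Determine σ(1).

The entry below 1 in the array is 4, so σ(1) = 4.

4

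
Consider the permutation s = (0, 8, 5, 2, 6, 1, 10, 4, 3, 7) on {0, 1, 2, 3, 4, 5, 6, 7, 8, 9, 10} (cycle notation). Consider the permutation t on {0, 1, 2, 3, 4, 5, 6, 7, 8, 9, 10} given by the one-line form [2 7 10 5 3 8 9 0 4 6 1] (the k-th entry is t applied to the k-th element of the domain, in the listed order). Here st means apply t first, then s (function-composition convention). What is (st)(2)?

t(2) = 10, then s(10) = 4; composing gives (st)(2) = 4.

4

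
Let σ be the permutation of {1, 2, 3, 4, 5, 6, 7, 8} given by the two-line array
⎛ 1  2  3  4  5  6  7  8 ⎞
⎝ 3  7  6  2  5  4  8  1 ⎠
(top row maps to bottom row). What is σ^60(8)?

4

Tracing 8 → 1 → … returns to 8 after 7 steps, so 8 lies in a 7-cycle (1, 3, 6, 4, 2, 7, 8).
Since the cycle has length 7, σ^60 acts on it the same as σ^4 (60 mod 7 = 4).
Advancing 4 steps from 8: 8 → 1 → 3 → 6 → 4.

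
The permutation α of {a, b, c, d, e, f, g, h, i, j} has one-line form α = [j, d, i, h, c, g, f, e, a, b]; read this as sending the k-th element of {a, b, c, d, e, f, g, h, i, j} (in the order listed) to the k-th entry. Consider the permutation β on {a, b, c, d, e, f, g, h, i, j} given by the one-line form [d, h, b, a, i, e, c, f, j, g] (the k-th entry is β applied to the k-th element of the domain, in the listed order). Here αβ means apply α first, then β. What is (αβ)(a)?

g

α(a) = j, then β(j) = g; composing gives (αβ)(a) = g.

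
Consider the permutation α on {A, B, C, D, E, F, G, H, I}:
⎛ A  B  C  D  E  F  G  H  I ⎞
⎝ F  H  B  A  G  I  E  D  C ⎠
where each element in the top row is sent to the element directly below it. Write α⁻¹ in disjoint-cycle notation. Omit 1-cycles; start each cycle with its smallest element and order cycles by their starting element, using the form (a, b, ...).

(A, D, H, B, C, I, F)(E, G)

The cycle decomposition of α is (A, F, I, C, B, H, D)(E, G).
Reversing each cycle (and rotating so the smallest element leads) gives α⁻¹ = (A, D, H, B, C, I, F)(E, G).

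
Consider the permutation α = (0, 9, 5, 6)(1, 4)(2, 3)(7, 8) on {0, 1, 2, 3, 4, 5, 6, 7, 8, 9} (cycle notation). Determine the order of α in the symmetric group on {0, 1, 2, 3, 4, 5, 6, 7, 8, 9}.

4

The disjoint cycles have lengths 4, 2, 2, 2.
The order is lcm(4, 2, 2, 2) = 4.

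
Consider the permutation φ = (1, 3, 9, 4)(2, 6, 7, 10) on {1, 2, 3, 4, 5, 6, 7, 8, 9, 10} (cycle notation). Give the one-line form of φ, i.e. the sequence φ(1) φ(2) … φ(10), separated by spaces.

3 6 9 1 5 7 10 8 4 2

Image by image: 1→3, 2→6, 3→9, 4→1, 5→5, 6→7, 7→10, 8→8, 9→4, 10→2.
So the one-line form is 3 6 9 1 5 7 10 8 4 2.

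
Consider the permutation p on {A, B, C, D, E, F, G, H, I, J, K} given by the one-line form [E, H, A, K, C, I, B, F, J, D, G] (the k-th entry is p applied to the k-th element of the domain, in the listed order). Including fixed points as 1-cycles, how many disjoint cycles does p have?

2

The cycle decomposition is (A E C)(B H F I J D K G), which has 2 cycles (counting 1-cycles).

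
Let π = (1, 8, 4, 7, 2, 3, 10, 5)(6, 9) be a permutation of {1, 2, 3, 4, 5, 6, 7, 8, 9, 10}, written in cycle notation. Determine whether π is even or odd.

The cycle lengths are 8, 2.
A cycle of length ℓ contributes ℓ−1 transpositions, so π is a product of 7 + 1 = 8 transpositions — even.

even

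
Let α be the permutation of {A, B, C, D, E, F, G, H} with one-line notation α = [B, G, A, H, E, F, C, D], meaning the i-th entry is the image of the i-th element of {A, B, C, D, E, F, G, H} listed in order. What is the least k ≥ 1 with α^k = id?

Decomposing into disjoint cycles gives cycle lengths 4, 2, 1, 1.
The order is lcm(4, 2) = 4.

4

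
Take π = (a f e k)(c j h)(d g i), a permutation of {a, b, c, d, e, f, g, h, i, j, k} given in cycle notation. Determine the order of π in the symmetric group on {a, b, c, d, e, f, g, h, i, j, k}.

12

The disjoint cycles have lengths 4, 3, 3, 1.
The order of π is the least common multiple of its cycle lengths: lcm(4, 3, 3) = 12.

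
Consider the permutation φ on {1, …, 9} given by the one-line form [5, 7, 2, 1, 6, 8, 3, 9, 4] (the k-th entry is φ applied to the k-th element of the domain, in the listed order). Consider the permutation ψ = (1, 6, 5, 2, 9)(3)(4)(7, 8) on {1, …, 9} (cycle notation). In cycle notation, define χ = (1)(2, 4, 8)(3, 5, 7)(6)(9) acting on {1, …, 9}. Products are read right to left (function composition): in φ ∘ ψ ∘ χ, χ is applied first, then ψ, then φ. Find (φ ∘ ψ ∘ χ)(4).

(φ ∘ ψ ∘ χ)(4) = φ(ψ(χ(4))). χ(4) = 8, then ψ(8) = 7, then φ(7) = 3, so the result is 3.

3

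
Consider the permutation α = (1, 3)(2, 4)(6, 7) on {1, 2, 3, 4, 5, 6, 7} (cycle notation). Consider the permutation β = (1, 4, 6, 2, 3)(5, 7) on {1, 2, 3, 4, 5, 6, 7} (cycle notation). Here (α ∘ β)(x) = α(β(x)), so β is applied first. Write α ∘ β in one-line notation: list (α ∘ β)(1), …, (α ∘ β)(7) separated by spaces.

2 1 3 7 6 4 5

Chase each element through β then α: 1 → 4 → 2; 2 → 3 → 1; 3 → 1 → 3; 4 → 6 → 7; 5 → 7 → 6; 6 → 2 → 4; 7 → 5 → 5.
Collecting the images, α ∘ β = [2 1 3 7 6 4 5].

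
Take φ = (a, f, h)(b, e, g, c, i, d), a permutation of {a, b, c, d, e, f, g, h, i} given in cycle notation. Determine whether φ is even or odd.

odd

The cycle lengths are 6, 3.
A cycle of length ℓ contributes ℓ−1 transpositions, so φ is a product of 5 + 2 = 7 transpositions — odd.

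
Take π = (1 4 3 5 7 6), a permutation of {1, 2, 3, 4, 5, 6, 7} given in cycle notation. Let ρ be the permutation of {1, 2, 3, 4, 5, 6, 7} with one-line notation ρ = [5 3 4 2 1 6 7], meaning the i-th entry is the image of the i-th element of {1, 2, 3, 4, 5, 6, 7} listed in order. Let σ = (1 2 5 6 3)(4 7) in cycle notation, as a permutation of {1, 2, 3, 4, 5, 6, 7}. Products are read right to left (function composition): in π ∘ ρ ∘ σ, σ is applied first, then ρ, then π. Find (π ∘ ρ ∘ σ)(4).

Apply the permutations in order: σ(4) = 7, then ρ(7) = 7, then π(7) = 6. So (π ∘ ρ ∘ σ)(4) = 6.

6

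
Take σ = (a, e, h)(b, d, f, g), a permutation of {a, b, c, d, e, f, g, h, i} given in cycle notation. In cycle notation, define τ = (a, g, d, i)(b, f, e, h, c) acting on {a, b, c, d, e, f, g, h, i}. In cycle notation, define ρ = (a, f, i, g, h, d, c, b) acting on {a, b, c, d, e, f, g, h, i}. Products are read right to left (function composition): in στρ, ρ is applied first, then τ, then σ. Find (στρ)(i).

Chase i: ρ(i) = g; τ(g) = d; σ(d) = f. Hence (στρ)(i) = f.

f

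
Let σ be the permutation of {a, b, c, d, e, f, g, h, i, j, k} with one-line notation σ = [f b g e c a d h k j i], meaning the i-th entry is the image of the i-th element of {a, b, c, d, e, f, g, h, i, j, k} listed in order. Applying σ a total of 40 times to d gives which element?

Tracing d → e → … returns to d after 4 steps, so d lies in a 4-cycle (c, g, d, e).
On a 4-cycle, σ^4 is the identity, so σ^40 = σ^0 there (40 ≡ 0 mod 4).
So σ^40(d) = d.

d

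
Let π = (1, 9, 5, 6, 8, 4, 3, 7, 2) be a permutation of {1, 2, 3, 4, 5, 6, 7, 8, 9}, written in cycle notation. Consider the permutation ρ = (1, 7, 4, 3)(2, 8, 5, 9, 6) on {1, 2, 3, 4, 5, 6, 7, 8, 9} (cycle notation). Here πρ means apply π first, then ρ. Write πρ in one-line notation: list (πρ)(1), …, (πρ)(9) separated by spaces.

(πρ)(x) = ρ(π(x)). Computing each image: ρ(π(1)) = ρ(9) = 6, ρ(π(2)) = ρ(1) = 7, ρ(π(3)) = ρ(7) = 4, ρ(π(4)) = ρ(3) = 1, ρ(π(5)) = ρ(6) = 2, ρ(π(6)) = ρ(8) = 5, ρ(π(7)) = ρ(2) = 8, ρ(π(8)) = ρ(4) = 3, ρ(π(9)) = ρ(5) = 9.
Hence πρ = [6 7 4 1 2 5 8 3 9].

6 7 4 1 2 5 8 3 9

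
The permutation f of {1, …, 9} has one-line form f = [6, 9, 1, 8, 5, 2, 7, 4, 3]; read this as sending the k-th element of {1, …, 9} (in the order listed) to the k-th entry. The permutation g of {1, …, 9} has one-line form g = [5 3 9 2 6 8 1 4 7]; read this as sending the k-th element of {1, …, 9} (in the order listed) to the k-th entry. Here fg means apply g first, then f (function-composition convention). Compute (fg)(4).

(fg)(4) = f(g(4)). g(4) = 2, then f(2) = 9. So (fg)(4) = 9.

9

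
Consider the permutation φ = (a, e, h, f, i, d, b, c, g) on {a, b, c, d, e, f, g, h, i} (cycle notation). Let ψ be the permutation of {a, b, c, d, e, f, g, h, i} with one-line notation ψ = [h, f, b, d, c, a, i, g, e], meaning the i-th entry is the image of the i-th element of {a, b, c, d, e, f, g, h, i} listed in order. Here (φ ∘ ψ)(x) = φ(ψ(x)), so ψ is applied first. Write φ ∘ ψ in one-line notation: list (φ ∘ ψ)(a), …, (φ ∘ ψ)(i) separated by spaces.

For each element, apply ψ then φ: a → h → f; b → f → i; c → b → c; d → d → b; e → c → g; f → a → e; g → i → d; h → g → a; i → e → h.
Collecting the images, φ ∘ ψ = [f i c b g e d a h].

f i c b g e d a h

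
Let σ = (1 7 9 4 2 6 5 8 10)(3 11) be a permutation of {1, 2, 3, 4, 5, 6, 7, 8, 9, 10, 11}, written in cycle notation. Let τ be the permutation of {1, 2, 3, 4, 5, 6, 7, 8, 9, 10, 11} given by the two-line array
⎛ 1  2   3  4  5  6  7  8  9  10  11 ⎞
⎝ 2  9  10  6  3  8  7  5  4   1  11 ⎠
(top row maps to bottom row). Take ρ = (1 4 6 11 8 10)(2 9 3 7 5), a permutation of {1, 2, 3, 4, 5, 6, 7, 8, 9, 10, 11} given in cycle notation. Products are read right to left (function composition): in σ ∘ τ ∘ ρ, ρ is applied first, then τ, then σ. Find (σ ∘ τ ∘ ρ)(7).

Chase 7: ρ(7) = 5; τ(5) = 3; σ(3) = 11. Hence (σ ∘ τ ∘ ρ)(7) = 11.

11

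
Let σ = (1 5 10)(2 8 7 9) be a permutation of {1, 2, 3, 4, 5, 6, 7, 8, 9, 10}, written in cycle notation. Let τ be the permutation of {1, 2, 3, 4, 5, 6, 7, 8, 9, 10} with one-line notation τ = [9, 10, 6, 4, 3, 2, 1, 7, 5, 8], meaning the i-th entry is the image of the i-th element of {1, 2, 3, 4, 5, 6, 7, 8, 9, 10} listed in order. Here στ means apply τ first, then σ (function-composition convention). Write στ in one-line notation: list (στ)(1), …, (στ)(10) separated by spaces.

(στ)(x) = σ(τ(x)). Computing each image: σ(τ(1)) = σ(9) = 2, σ(τ(2)) = σ(10) = 1, σ(τ(3)) = σ(6) = 6, σ(τ(4)) = σ(4) = 4, σ(τ(5)) = σ(3) = 3, σ(τ(6)) = σ(2) = 8, σ(τ(7)) = σ(1) = 5, σ(τ(8)) = σ(7) = 9, σ(τ(9)) = σ(5) = 10, σ(τ(10)) = σ(8) = 7.
Hence στ = [2 1 6 4 3 8 5 9 10 7].

2 1 6 4 3 8 5 9 10 7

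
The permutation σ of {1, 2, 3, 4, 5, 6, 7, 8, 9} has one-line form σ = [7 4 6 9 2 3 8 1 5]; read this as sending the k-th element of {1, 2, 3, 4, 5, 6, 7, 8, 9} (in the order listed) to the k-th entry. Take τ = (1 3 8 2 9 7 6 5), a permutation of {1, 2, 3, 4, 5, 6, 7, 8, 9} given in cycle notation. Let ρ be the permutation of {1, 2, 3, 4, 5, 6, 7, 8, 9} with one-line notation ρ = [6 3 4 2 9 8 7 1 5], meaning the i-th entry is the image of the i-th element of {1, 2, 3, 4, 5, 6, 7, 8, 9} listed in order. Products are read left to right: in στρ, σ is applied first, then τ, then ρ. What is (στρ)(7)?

(στρ)(7) = ρ(τ(σ(7))). σ(7) = 8, then τ(8) = 2, then ρ(2) = 3, so the result is 3.

3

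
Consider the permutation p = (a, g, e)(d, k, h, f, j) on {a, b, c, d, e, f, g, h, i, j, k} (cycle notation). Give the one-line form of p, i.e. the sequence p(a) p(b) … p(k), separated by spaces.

Reading each image from the cycles: a→g, b→b, c→c, d→k, e→a, f→j, g→e, h→f, i→i, j→d, k→h.
So the one-line form is g b c k a j e f i d h.

g b c k a j e f i d h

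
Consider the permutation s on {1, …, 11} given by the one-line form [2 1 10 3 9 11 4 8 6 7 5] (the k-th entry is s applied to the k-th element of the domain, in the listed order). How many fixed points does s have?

The fixed points (elements with s(x) = x) are {8}, so there is 1.

1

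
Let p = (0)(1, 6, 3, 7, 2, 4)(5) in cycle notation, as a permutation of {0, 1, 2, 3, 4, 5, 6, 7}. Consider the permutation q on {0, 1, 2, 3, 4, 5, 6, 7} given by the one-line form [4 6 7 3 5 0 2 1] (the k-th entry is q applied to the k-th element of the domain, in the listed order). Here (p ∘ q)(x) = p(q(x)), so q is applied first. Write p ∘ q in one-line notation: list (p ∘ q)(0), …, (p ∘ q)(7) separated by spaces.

1 3 2 7 5 0 4 6

(p ∘ q)(x) = p(q(x)). Computing each image: p(q(0)) = p(4) = 1, p(q(1)) = p(6) = 3, p(q(2)) = p(7) = 2, p(q(3)) = p(3) = 7, p(q(4)) = p(5) = 5, p(q(5)) = p(0) = 0, p(q(6)) = p(2) = 4, p(q(7)) = p(1) = 6.
Hence p ∘ q = [1 3 2 7 5 0 4 6].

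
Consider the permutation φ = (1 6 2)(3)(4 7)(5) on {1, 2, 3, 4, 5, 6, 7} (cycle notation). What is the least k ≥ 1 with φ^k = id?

The cycle type of φ is (3, 2, 1, 1).
Since disjoint cycles commute, ord(φ) = lcm(3, 2) = 6.

6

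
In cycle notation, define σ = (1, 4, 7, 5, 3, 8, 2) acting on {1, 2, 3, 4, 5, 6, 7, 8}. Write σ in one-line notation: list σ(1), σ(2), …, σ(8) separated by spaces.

Image by image: 1↦4, 2↦1, 3↦8, 4↦7, 5↦3, 6↦6, 7↦5, 8↦2.
So the one-line form is 4 1 8 7 3 6 5 2.

4 1 8 7 3 6 5 2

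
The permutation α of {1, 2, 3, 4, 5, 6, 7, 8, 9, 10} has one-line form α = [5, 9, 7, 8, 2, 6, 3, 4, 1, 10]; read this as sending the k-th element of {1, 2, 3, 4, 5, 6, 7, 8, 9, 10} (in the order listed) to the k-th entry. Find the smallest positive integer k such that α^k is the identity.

4

Writing α as disjoint cycles, the cycle lengths are 4, 2, 2, 1, 1.
The order is lcm(4, 2, 2) = 4.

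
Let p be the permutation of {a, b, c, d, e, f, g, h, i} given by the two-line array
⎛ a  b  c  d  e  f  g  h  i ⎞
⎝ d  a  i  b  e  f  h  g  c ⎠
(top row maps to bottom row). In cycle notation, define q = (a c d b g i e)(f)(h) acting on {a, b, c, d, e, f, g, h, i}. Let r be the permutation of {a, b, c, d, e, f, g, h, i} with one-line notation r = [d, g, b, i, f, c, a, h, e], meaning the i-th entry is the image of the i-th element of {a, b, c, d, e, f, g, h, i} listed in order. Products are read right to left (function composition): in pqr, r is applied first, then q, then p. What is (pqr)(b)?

(pqr)(b) = p(q(r(b))). r(b) = g, then q(g) = i, then p(i) = c, so the result is c.

c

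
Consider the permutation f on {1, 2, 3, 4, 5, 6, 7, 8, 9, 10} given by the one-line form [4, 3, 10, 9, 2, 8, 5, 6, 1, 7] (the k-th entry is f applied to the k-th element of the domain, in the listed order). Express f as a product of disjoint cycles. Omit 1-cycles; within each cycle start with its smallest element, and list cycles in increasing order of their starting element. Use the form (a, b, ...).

(1, 4, 9)(2, 3, 10, 7, 5)(6, 8)

Start at 1 and follow images: 1 → 4 → 9 → 1, giving the cycle (1, 4, 9).
Continuing from each remaining unvisited element yields (1, 4, 9)(2, 3, 10, 7, 5)(6, 8).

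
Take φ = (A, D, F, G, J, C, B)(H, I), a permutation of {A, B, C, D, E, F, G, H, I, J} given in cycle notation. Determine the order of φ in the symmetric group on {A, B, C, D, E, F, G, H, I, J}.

14

The cycle type of φ is (7, 2, 1).
The order of φ is the least common multiple of its cycle lengths: lcm(7, 2) = 14.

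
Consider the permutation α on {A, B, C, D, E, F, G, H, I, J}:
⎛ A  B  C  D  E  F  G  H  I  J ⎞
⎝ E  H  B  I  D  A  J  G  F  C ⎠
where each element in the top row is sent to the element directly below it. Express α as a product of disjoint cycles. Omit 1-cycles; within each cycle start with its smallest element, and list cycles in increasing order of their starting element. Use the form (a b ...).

Start at A and follow images: A → E → D → I → F → A, giving the cycle (A E D I F).
Repeating from the next unused element and collecting all non-trivial cycles gives (A E D I F)(B H G J C).

(A E D I F)(B H G J C)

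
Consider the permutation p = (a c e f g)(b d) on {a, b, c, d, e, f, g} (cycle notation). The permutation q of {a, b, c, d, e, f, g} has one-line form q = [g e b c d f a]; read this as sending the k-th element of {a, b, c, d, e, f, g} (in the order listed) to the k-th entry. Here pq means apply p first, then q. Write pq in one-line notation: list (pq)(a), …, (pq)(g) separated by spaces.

b c d e f a g

For each element, apply p then q: a → c → b; b → d → c; c → e → d; d → b → e; e → f → f; f → g → a; g → a → g.
Collecting the images, pq = [b c d e f a g].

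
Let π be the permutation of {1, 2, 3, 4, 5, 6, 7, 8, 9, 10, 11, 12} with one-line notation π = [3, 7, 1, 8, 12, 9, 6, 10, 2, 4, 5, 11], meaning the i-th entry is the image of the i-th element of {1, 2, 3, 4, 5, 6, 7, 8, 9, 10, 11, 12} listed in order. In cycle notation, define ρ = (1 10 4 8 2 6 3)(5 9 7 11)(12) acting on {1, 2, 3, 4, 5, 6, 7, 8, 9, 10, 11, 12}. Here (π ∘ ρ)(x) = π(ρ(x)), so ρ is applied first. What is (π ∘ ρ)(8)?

7

(π ∘ ρ)(8) = π(ρ(8)). ρ(8) = 2, then π(2) = 7. So (π ∘ ρ)(8) = 7.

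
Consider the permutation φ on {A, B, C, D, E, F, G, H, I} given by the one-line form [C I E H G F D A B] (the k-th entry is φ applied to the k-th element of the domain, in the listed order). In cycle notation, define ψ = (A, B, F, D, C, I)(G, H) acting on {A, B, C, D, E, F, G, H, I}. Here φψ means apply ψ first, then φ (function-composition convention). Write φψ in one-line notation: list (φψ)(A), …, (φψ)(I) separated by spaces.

I F B E G H A D C

(φψ)(x) = φ(ψ(x)). Computing each image: φ(ψ(A)) = φ(B) = I, φ(ψ(B)) = φ(F) = F, φ(ψ(C)) = φ(I) = B, φ(ψ(D)) = φ(C) = E, φ(ψ(E)) = φ(E) = G, φ(ψ(F)) = φ(D) = H, φ(ψ(G)) = φ(H) = A, φ(ψ(H)) = φ(G) = D, φ(ψ(I)) = φ(A) = C.
Hence φψ = [I F B E G H A D C].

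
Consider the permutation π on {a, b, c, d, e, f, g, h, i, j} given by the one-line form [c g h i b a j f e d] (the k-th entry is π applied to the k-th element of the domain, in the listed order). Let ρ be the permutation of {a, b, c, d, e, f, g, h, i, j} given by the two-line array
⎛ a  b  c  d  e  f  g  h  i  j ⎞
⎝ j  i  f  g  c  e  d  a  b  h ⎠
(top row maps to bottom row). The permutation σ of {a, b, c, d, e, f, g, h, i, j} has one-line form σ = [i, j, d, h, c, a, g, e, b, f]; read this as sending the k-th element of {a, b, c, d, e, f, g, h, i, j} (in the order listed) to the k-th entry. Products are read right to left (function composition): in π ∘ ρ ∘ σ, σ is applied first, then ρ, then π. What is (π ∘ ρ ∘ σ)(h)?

Chase h: σ(h) = e; ρ(e) = c; π(c) = h. Hence (π ∘ ρ ∘ σ)(h) = h.

h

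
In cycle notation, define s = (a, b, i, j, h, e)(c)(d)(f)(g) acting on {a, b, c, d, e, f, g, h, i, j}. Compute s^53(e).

h

e lies in the 6-cycle (a, b, i, j, h, e).
On a 6-cycle, s^6 is the identity, so s^53 = s^5 there (53 ≡ 5 mod 6).
Advancing 5 steps from e: e → a → b → i → j → h.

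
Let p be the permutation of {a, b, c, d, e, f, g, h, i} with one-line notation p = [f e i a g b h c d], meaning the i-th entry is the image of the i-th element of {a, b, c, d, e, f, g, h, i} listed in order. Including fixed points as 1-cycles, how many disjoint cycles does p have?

1

The cycle decomposition is (a f b e g h c i d), which has 1 cycle (counting 1-cycles).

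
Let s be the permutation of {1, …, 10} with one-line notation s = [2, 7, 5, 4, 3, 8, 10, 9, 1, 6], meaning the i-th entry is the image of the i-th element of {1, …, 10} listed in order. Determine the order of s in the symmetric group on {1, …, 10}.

The disjoint-cycle form of s has cycle lengths 7, 2, 1.
The order is lcm(7, 2) = 14.

14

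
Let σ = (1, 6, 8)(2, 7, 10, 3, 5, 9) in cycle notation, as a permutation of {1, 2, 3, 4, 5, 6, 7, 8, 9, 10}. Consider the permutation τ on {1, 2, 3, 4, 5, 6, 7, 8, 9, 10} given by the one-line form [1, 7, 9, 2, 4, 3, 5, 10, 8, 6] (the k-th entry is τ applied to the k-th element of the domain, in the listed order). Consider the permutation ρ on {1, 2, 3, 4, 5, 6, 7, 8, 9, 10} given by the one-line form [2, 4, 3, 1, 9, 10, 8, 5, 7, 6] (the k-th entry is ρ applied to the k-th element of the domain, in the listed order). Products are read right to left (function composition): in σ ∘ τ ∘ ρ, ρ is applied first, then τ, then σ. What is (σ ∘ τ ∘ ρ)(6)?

Apply the permutations in order: ρ(6) = 10, then τ(10) = 6, then σ(6) = 8. So (σ ∘ τ ∘ ρ)(6) = 8.

8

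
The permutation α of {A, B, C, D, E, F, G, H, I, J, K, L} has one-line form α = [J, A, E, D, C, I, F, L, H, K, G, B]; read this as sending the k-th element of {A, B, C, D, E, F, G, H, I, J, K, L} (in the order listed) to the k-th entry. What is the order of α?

Writing α as disjoint cycles, the cycle lengths are 9, 2, 1.
The order of α is the least common multiple of its cycle lengths: lcm(9, 2) = 18.

18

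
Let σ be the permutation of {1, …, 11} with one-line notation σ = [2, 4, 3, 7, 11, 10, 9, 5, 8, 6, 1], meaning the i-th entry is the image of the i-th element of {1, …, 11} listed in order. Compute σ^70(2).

11

Tracing 2 → 4 → … returns to 2 after 8 steps, so 2 lies in an 8-cycle (1, 2, 4, 7, 9, 8, 5, 11).
Powers repeat with period 8 on this cycle, and 70 mod 8 = 6, so σ^70(2) = σ^6(2).
Stepping 6 places around the cycle: 2 → 4 → 7 → 9 → 8 → 5 → 11.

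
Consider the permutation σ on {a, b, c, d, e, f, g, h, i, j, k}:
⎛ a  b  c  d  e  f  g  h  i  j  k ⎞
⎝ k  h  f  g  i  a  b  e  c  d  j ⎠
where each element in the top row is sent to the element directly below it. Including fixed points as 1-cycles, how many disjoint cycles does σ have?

The cycle decomposition is (a k j d g b h e i c f), which has 1 cycle (counting 1-cycles).

1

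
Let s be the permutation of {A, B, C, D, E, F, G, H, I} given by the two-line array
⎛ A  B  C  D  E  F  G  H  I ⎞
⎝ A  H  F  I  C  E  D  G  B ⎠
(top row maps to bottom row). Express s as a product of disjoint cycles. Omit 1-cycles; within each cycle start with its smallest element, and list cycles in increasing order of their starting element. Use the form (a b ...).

(B H G D I)(C F E)

From B: B → H → G → D → I → B, closing the cycle (B H G D I).
Repeating from the next unused element and collecting all non-trivial cycles gives (B H G D I)(C F E).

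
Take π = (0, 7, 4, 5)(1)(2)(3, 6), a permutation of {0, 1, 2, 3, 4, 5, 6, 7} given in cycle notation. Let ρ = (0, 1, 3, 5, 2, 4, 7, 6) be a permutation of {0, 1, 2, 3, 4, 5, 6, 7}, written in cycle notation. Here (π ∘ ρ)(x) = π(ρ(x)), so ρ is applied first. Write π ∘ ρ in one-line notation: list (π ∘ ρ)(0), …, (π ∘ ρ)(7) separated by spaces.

1 6 5 0 4 2 7 3

Chase each element through ρ then π: 0 → 1 → 1; 1 → 3 → 6; 2 → 4 → 5; 3 → 5 → 0; 4 → 7 → 4; 5 → 2 → 2; 6 → 0 → 7; 7 → 6 → 3.
Collecting the images, π ∘ ρ = [1 6 5 0 4 2 7 3].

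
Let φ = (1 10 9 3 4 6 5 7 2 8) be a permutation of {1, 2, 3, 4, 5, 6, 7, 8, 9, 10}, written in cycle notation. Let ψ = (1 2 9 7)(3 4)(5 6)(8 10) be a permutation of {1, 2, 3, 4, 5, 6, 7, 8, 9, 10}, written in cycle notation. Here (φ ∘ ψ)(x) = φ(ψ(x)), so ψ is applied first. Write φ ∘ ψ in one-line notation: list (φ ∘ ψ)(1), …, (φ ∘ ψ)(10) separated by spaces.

8 3 6 4 5 7 10 9 2 1

Chase each element through ψ then φ: 1 → 2 → 8; 2 → 9 → 3; 3 → 4 → 6; 4 → 3 → 4; 5 → 6 → 5; 6 → 5 → 7; 7 → 1 → 10; 8 → 10 → 9; 9 → 7 → 2; 10 → 8 → 1.
So φ ∘ ψ in one-line form is 8 3 6 4 5 7 10 9 2 1.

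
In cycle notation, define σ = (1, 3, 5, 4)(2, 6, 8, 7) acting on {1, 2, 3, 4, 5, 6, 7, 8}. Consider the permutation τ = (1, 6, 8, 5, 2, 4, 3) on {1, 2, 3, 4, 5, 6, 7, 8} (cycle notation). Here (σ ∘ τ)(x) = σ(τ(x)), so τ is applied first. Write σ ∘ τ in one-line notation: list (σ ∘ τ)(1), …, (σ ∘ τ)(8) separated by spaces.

8 1 3 5 6 7 2 4

For each element, apply τ then σ: 1 → 6 → 8; 2 → 4 → 1; 3 → 1 → 3; 4 → 3 → 5; 5 → 2 → 6; 6 → 8 → 7; 7 → 7 → 2; 8 → 5 → 4.
So σ ∘ τ in one-line form is 8 1 3 5 6 7 2 4.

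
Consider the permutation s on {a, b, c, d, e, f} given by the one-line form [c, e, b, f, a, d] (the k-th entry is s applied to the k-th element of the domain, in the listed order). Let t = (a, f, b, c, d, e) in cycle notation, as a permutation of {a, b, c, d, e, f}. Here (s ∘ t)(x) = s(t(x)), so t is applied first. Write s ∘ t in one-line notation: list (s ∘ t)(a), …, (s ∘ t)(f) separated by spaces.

d b f a c e

For each element, apply t then s: a → f → d; b → c → b; c → d → f; d → e → a; e → a → c; f → b → e.
So s ∘ t in one-line form is d b f a c e.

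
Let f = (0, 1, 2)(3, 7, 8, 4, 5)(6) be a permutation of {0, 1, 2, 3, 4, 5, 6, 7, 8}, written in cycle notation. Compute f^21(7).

7 lies in the 5-cycle (3, 7, 8, 4, 5).
On a 5-cycle, f^5 is the identity, so f^21 = f^1 there (21 ≡ 1 mod 5).
Advancing 1 step from 7: 7 → 8.

8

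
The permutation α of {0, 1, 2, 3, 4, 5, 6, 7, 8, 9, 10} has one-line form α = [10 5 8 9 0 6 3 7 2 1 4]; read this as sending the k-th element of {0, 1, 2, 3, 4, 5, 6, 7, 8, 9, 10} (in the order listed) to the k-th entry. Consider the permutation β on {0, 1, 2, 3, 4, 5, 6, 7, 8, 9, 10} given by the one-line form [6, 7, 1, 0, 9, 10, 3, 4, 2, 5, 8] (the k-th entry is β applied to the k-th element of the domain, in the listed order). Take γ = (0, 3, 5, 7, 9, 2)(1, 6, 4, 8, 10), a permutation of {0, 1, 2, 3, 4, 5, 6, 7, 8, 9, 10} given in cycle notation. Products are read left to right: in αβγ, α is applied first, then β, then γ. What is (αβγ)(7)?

8

(αβγ)(7) = γ(β(α(7))). α(7) = 7, then β(7) = 4, then γ(4) = 8, so the result is 8.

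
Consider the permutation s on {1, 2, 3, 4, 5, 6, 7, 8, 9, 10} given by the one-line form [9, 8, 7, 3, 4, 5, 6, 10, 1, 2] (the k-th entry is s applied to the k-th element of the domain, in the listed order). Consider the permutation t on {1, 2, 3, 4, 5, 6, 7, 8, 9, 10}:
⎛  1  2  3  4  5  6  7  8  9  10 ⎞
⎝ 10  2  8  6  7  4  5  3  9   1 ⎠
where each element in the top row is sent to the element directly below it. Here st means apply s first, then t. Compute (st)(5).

(st)(5) = t(s(5)). s(5) = 4, then t(4) = 6. So (st)(5) = 6.

6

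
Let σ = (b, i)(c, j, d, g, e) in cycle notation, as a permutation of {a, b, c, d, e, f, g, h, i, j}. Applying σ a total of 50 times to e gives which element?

e

e lies in the 5-cycle (c, j, d, g, e).
On a 5-cycle, σ^5 is the identity, so σ^50 = σ^0 there (50 ≡ 0 mod 5).
So σ^50(e) = e.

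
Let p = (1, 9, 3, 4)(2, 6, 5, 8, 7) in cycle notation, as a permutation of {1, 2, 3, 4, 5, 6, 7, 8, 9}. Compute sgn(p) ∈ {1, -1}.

The cycle lengths are 5, 4.
A cycle is odd iff its length is even; p has 1 even-length cycle, so sgn(p) = (−1)^1 and p is odd.

-1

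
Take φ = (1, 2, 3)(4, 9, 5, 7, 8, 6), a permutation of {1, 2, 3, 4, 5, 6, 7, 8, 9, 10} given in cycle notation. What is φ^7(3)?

1

3 lies in the 3-cycle (1, 2, 3).
Powers repeat with period 3 on this cycle, and 7 mod 3 = 1, so φ^7(3) = φ^1(3).
Advancing 1 step from 3: 3 → 1.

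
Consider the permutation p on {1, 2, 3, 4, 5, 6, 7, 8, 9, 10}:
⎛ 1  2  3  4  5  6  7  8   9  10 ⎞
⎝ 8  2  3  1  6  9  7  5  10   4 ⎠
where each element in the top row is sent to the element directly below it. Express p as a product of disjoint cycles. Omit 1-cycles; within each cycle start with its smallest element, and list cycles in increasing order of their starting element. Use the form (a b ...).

From 1: 1 → 8 → 5 → 6 → 9 → 10 → 4 → 1, closing the cycle (1 8 5 6 9 10 4).
Continuing from each remaining unvisited element yields (1 8 5 6 9 10 4).

(1 8 5 6 9 10 4)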